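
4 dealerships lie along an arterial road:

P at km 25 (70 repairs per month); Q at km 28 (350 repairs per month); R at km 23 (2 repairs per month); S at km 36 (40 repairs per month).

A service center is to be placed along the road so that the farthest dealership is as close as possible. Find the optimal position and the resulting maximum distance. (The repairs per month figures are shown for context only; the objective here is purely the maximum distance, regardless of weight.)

The 1-center on a line is the midpoint of the two extreme points: leftmost at 23, rightmost at 36.
Optimal location = (23 + 36)/2 = 29.5; maximum distance = (36 − 23)/2 = 6.5.

location 29.5, max distance 6.5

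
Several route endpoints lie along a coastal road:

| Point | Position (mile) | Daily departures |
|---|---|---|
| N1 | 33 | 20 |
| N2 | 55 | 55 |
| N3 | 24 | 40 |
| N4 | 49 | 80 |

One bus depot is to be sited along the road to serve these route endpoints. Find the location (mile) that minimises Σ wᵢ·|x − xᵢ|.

For a sum of weighted absolute distances on a line, the optimum is the weighted median (not the mean). Total weight W = 195; half-weight = 97.5.
Sort by position and accumulate weight:
  mile 24 (N3, w=40) → cum 40
  mile 33 (N1, w=20) → cum 60
  mile 49 (N4, w=80) → cum 140  ≥ 97.5 → median here
  mile 55 (N2, w=55) → cum 195
Optimal location: mile 49.

x = 49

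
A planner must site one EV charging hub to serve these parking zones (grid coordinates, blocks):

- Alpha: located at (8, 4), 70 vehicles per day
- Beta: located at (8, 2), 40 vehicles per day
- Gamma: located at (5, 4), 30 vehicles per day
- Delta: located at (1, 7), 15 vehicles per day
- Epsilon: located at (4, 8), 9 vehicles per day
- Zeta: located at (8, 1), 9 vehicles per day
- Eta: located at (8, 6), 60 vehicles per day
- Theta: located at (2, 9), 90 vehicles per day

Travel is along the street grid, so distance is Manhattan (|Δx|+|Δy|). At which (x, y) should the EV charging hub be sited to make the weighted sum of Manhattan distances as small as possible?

(8, 6)

Manhattan distance separates: Σwᵢ(|x−xᵢ|+|y−yᵢ|) = Σwᵢ|x−xᵢ| + Σwᵢ|y−yᵢ|, so x and y are optimised independently as 1-D weighted medians.
Total weight W = 323; half = 161.5.
x-coordinate, sorted with cumulative weight:
  x=1 (Delta, w=15) cum 15
  x=2 (Theta, w=90) cum 105
  x=4 (Epsilon, w=9) cum 114
  x=5 (Gamma, w=30) cum 144
  x=8 (Alpha, w=70) cum 214  ← median
  x=8 (Beta, w=40) cum 254
  x=8 (Zeta, w=9) cum 263
  x=8 (Eta, w=60) cum 323
⇒ x* = 8
y-coordinate, sorted with cumulative weight:
  y=1 (Zeta, w=9) cum 9
  y=2 (Beta, w=40) cum 49
  y=4 (Alpha, w=70) cum 119
  y=4 (Gamma, w=30) cum 149
  y=6 (Eta, w=60) cum 209  ← median
  y=7 (Delta, w=15) cum 224
  y=8 (Epsilon, w=9) cum 233
  y=9 (Theta, w=90) cum 323
⇒ y* = 6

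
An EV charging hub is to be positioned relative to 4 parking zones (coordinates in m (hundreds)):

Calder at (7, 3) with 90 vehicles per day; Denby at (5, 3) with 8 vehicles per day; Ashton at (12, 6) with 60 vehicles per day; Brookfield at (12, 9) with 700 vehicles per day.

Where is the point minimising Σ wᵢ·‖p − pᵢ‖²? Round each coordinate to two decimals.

(11.41, 8.10)

The minimiser of Σwᵢ‖p−pᵢ‖² is the weighted centroid p* = (Σwᵢpᵢ)/(Σwᵢ).
Σwᵢ = 858.
Σwᵢxᵢ = 90·7 + 8·5 + 60·12 + 700·12 = 9790.
Σwᵢyᵢ = 90·3 + 8·3 + 60·6 + 700·9 = 6954.
x* = 9790/858 = 11.41, y* = 6954/858 = 8.10.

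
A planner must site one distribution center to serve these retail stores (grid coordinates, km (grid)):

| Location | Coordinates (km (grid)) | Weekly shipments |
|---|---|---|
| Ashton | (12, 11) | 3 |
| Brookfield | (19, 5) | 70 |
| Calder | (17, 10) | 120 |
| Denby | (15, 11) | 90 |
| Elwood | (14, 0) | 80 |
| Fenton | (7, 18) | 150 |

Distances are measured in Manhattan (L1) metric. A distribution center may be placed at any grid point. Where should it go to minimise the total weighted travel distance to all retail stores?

(15, 10)

Manhattan distance separates: Σwᵢ(|x−xᵢ|+|y−yᵢ|) = Σwᵢ|x−xᵢ| + Σwᵢ|y−yᵢ|, so x and y are optimised independently as 1-D weighted medians.
Total weight W = 513; half = 256.5.
x-coordinate, sorted with cumulative weight:
  x=7 (Fenton, w=150) cum 150
  x=12 (Ashton, w=3) cum 153
  x=14 (Elwood, w=80) cum 233
  x=15 (Denby, w=90) cum 323  ← median
  x=17 (Calder, w=120) cum 443
  x=19 (Brookfield, w=70) cum 513
⇒ x* = 15
y-coordinate, sorted with cumulative weight:
  y=0 (Elwood, w=80) cum 80
  y=5 (Brookfield, w=70) cum 150
  y=10 (Calder, w=120) cum 270  ← median
  y=11 (Ashton, w=3) cum 273
  y=11 (Denby, w=90) cum 363
  y=18 (Fenton, w=150) cum 513
⇒ y* = 10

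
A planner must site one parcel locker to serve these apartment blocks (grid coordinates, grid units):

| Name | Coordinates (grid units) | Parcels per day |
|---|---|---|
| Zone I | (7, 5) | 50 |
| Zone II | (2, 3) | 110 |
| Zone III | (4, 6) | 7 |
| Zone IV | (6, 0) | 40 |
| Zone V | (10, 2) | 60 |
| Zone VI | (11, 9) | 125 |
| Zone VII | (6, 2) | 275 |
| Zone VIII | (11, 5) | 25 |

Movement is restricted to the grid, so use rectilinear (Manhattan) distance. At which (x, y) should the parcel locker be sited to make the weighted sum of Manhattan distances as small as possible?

(6, 2)

Manhattan distance separates: Σwᵢ(|x−xᵢ|+|y−yᵢ|) = Σwᵢ|x−xᵢ| + Σwᵢ|y−yᵢ|, so x and y are optimised independently as 1-D weighted medians.
Total weight W = 692; half = 346.
x-coordinate, sorted with cumulative weight:
  x=2 (Zone II, w=110) cum 110
  x=4 (Zone III, w=7) cum 117
  x=6 (Zone IV, w=40) cum 157
  x=6 (Zone VII, w=275) cum 432  ← median
  x=7 (Zone I, w=50) cum 482
  x=10 (Zone V, w=60) cum 542
  x=11 (Zone VI, w=125) cum 667
  x=11 (Zone VIII, w=25) cum 692
⇒ x* = 6
y-coordinate, sorted with cumulative weight:
  y=0 (Zone IV, w=40) cum 40
  y=2 (Zone V, w=60) cum 100
  y=2 (Zone VII, w=275) cum 375  ← median
  y=3 (Zone II, w=110) cum 485
  y=5 (Zone I, w=50) cum 535
  y=5 (Zone VIII, w=25) cum 560
  y=6 (Zone III, w=7) cum 567
  y=9 (Zone VI, w=125) cum 692
⇒ y* = 2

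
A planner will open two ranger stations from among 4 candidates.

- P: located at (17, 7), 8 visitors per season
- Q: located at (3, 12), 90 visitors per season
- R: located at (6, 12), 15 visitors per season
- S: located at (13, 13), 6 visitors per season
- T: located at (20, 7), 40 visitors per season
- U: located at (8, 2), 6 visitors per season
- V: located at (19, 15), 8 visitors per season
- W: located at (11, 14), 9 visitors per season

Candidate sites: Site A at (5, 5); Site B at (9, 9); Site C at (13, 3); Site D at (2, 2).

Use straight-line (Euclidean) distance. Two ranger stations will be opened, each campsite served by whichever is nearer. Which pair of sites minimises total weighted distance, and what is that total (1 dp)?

{Site B, Site C}, total 1241.4

Evaluate every pair (each demand assigned to the nearer of the two):
  {Site B, Site C}: total = 1241.4
  {Site A, Site B}: total = 1381.7
  {Site B, Site D}: total = 1392.3
  {Site A, Site C}: total = 1419.2
  {Site C, Site D}: total = 1732.3
  {Site A, Site D}: total = 1792.2
Best pair: {Site B, Site C} with total 1241.4.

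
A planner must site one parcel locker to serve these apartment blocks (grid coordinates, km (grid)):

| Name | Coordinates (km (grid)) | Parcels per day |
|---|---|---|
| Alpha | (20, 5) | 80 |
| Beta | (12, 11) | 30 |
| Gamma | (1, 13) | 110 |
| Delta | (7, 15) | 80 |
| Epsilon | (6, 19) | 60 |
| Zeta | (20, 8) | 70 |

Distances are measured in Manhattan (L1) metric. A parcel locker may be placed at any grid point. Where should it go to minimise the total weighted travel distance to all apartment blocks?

Manhattan distance separates: Σwᵢ(|x−xᵢ|+|y−yᵢ|) = Σwᵢ|x−xᵢ| + Σwᵢ|y−yᵢ|, so x and y are optimised independently as 1-D weighted medians.
Total weight W = 430; half = 215.
x-coordinate, sorted with cumulative weight:
  x=1 (Gamma, w=110) cum 110
  x=6 (Epsilon, w=60) cum 170
  x=7 (Delta, w=80) cum 250  ← median
  x=12 (Beta, w=30) cum 280
  x=20 (Alpha, w=80) cum 360
  x=20 (Zeta, w=70) cum 430
⇒ x* = 7
y-coordinate, sorted with cumulative weight:
  y=5 (Alpha, w=80) cum 80
  y=8 (Zeta, w=70) cum 150
  y=11 (Beta, w=30) cum 180
  y=13 (Gamma, w=110) cum 290  ← median
  y=15 (Delta, w=80) cum 370
  y=19 (Epsilon, w=60) cum 430
⇒ y* = 13

(7, 13)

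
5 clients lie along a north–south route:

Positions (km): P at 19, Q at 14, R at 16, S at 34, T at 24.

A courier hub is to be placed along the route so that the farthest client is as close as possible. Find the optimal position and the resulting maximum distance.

The 1-center on a line is the midpoint of the two extreme points: leftmost at 14, rightmost at 34.
Optimal location = (14 + 34)/2 = 24; maximum distance = (34 − 14)/2 = 10.

location 24, max distance 10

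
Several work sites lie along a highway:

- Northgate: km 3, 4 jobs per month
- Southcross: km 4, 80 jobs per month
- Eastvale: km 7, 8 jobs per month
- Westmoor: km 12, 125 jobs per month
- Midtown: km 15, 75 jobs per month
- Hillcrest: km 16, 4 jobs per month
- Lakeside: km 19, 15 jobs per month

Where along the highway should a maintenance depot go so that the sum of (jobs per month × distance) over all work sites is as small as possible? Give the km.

x = 12

For a sum of weighted absolute distances on a line, the optimum is the weighted median (not the mean). Total weight W = 311; half-weight = 155.5.
Sort by position and accumulate weight:
  km 3 (Northgate, w=4) → cum 4
  km 4 (Southcross, w=80) → cum 84
  km 7 (Eastvale, w=8) → cum 92
  km 12 (Westmoor, w=125) → cum 217  ≥ 155.5 → median here
  km 15 (Midtown, w=75) → cum 292
  km 16 (Hillcrest, w=4) → cum 296
  km 19 (Lakeside, w=15) → cum 311
Optimal location: km 12.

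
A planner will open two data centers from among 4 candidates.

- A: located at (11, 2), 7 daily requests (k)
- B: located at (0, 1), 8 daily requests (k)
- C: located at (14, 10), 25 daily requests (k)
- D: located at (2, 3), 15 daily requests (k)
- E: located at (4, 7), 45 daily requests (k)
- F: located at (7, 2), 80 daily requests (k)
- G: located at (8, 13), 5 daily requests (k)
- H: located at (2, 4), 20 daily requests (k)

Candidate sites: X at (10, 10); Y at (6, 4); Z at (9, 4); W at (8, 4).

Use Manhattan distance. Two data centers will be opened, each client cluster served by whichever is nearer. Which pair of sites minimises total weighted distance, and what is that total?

Evaluate every pair (each demand assigned to the nearer of the two):
  {X, Y}: total = 866
  {X, W}: total = 1028
  {Y, Z}: total = 1045
  {Y, W}: total = 1072
  {X, Z}: total = 1189
  {Z, W}: total = 1216
Best pair: {X, Y} with total 866.

{X, Y}, total 866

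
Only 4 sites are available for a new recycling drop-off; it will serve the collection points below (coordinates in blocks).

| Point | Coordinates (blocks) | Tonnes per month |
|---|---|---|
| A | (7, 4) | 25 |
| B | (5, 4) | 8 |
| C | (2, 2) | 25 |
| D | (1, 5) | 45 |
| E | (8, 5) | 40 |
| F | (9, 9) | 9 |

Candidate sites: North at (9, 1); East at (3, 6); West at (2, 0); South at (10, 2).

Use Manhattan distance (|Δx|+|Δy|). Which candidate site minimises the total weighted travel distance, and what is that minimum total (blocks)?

East, total 763 blocks

Total weighted distance at each candidate:
  North (9, 1): total = 1193
  East (3, 6): total = 763
  West (2, 0): total = 1185
  South (10, 2): total = 1193
Minimum is at East with total 763 blocks.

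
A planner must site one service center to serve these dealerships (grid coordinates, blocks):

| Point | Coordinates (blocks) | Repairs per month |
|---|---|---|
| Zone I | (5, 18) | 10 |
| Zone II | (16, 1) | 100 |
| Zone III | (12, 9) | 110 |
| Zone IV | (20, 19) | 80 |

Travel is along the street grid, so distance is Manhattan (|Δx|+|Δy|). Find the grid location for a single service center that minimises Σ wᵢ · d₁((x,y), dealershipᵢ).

Manhattan distance separates: Σwᵢ(|x−xᵢ|+|y−yᵢ|) = Σwᵢ|x−xᵢ| + Σwᵢ|y−yᵢ|, so x and y are optimised independently as 1-D weighted medians.
Total weight W = 300; half = 150.
x-coordinate, sorted with cumulative weight:
  x=5 (Zone I, w=10) cum 10
  x=12 (Zone III, w=110) cum 120
  x=16 (Zone II, w=100) cum 220  ← median
  x=20 (Zone IV, w=80) cum 300
⇒ x* = 16
y-coordinate, sorted with cumulative weight:
  y=1 (Zone II, w=100) cum 100
  y=9 (Zone III, w=110) cum 210  ← median
  y=18 (Zone I, w=10) cum 220
  y=19 (Zone IV, w=80) cum 300
⇒ y* = 9

(16, 9)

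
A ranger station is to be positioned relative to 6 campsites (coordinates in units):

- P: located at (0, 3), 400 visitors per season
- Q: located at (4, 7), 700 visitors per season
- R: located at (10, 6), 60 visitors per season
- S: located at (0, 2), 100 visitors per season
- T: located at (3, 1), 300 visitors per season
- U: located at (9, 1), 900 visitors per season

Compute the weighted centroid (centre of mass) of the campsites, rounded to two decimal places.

The minimiser of Σwᵢ‖p−pᵢ‖² is the weighted centroid p* = (Σwᵢpᵢ)/(Σwᵢ).
Σwᵢ = 2460.
Σwᵢxᵢ = 400·0 + 700·4 + 60·10 + 100·0 + 300·3 + 900·9 = 12400.
Σwᵢyᵢ = 400·3 + 700·7 + 60·6 + 100·2 + 300·1 + 900·1 = 7860.
x* = 12400/2460 = 5.04, y* = 7860/2460 = 3.20.

(5.04, 3.20)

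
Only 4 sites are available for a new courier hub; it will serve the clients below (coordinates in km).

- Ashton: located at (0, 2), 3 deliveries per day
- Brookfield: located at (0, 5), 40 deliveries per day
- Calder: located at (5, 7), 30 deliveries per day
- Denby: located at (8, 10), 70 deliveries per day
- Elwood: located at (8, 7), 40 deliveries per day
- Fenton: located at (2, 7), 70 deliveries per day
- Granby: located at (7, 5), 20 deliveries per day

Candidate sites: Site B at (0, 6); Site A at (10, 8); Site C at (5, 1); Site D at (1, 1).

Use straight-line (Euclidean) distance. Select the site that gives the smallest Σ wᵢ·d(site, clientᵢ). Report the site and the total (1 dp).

Total weighted distance at each candidate:
  Site B (0, 6): total = 1451.5
  Site A (10, 8): total = 1542.2
  Site C (5, 1): total = 1942.8
  Site D (1, 1): total = 2122.4
Minimum is at Site B with total 1451.5 km.

Site B, total 1451.5 km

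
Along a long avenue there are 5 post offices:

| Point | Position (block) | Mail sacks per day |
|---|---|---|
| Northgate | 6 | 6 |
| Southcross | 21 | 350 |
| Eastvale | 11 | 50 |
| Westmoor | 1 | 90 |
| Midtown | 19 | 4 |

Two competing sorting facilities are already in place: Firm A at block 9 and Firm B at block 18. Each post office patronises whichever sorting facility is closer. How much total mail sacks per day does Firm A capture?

The indifferent point is the midpoint (9+18)/2 = 13.5; post offices left of it (closer to Firm A at 9) go to Firm A, those right go to Firm B.
  Westmoor at 1 (w=90) → Firm A
  Northgate at 6 (w=6) → Firm A
  Eastvale at 11 (w=50) → Firm A
  Midtown at 19 (w=4) → Firm B
  Southcross at 21 (w=350) → Firm B
Firm A captures 146; Firm B captures 354.

146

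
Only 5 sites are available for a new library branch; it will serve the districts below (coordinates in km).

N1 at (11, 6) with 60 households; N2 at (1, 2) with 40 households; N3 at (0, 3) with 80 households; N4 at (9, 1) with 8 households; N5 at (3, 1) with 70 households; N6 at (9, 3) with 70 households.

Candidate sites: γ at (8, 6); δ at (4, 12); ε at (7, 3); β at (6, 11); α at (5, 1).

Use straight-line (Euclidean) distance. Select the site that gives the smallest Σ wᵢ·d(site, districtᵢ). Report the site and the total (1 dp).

Total weighted distance at each candidate:
  γ (8, 6): total = 1943.1
  δ (4, 12): total = 3349.2
  ε (7, 3): total = 1579.0
  β (6, 11): total = 3048.5
  α (5, 1): total = 1549.4
Minimum is at α with total 1549.4 km.

α, total 1549.4 km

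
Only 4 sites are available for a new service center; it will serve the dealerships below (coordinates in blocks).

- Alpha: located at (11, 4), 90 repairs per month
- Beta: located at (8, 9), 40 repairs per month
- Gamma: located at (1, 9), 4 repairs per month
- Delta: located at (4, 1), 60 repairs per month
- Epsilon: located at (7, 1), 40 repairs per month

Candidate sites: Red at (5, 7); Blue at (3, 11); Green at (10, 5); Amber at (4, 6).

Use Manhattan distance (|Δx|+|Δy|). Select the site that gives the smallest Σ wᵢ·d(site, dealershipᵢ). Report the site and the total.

Green, total 1352 blocks

Total weighted distance at each candidate:
  Red (5, 7): total = 1774
  Blue (3, 11): total = 2866
  Green (10, 5): total = 1352
  Amber (4, 6): total = 1734
Minimum is at Green with total 1352 blocks.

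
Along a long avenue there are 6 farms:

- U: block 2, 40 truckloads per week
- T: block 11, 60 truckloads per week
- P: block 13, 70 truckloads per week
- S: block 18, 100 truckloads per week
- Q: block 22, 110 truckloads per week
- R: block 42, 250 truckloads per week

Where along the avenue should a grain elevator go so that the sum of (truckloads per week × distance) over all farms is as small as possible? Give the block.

For a sum of weighted absolute distances on a line, the optimum is the weighted median (not the mean). Total weight W = 630; half-weight = 315.
Sort by position and accumulate weight:
  block 2 (U, w=40) → cum 40
  block 11 (T, w=60) → cum 100
  block 13 (P, w=70) → cum 170
  block 18 (S, w=100) → cum 270
  block 22 (Q, w=110) → cum 380  ≥ 315 → median here
  block 42 (R, w=250) → cum 630
Optimal location: block 22.

x = 22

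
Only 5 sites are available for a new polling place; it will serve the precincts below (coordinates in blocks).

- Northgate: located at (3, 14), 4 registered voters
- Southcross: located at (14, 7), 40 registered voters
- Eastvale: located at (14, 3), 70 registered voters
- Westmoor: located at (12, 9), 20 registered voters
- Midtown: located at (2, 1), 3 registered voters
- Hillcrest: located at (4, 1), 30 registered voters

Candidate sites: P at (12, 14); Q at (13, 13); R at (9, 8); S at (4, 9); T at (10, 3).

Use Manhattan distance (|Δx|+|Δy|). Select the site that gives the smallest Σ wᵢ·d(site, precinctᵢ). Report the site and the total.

T, total 1102 blocks

Total weighted distance at each candidate:
  P (12, 14): total = 2105
  Q (13, 13): total = 1893
  R (9, 8): total = 1470
  S (4, 9): total = 2054
  T (10, 3): total = 1102
Minimum is at T with total 1102 blocks.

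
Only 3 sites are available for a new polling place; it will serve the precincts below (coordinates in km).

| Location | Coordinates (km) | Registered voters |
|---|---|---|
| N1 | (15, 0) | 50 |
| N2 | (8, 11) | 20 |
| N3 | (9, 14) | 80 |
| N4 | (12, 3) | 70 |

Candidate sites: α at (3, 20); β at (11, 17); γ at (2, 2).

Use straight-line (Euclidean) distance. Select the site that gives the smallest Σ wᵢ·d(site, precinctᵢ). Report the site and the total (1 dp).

β, total 2278.3 km

Total weighted distance at each candidate:
  α (3, 20): total = 3397.4
  β (11, 17): total = 2278.3
  γ (2, 2): total = 2688.9
Minimum is at β with total 2278.3 km.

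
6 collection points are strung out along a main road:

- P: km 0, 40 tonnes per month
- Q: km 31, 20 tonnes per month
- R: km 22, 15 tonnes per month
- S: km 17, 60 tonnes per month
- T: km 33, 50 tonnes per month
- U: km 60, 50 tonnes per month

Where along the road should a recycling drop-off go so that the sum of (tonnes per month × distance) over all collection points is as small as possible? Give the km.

For a sum of weighted absolute distances on a line, the optimum is the weighted median (not the mean). Total weight W = 235; half-weight = 117.5.
Sort by position and accumulate weight:
  km 0 (P, w=40) → cum 40
  km 17 (S, w=60) → cum 100
  km 22 (R, w=15) → cum 115
  km 31 (Q, w=20) → cum 135  ≥ 117.5 → median here
  km 33 (T, w=50) → cum 185
  km 60 (U, w=50) → cum 235
Optimal location: km 31.

x = 31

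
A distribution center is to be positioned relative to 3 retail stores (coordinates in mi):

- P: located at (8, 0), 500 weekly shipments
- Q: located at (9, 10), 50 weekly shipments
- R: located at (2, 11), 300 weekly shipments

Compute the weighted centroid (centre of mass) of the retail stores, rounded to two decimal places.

(5.94, 4.47)

The minimiser of Σwᵢ‖p−pᵢ‖² is the weighted centroid p* = (Σwᵢpᵢ)/(Σwᵢ).
Σwᵢ = 850.
Σwᵢxᵢ = 500·8 + 50·9 + 300·2 = 5050.
Σwᵢyᵢ = 500·0 + 50·10 + 300·11 = 3800.
x* = 5050/850 = 5.94, y* = 3800/850 = 4.47.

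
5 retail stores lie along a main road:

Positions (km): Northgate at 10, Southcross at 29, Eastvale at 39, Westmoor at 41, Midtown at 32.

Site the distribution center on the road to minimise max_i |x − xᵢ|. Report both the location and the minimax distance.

location 25.5, max distance 15.5

The 1-center on a line is the midpoint of the two extreme points: leftmost at 10, rightmost at 41.
Optimal location = (10 + 41)/2 = 25.5; maximum distance = (41 − 10)/2 = 15.5.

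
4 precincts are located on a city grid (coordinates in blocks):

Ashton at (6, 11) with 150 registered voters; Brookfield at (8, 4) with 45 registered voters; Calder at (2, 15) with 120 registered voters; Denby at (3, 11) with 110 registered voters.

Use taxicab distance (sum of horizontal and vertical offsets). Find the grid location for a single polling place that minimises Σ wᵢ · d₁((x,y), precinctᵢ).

Manhattan distance separates: Σwᵢ(|x−xᵢ|+|y−yᵢ|) = Σwᵢ|x−xᵢ| + Σwᵢ|y−yᵢ|, so x and y are optimised independently as 1-D weighted medians.
Total weight W = 425; half = 212.5.
x-coordinate, sorted with cumulative weight:
  x=2 (Calder, w=120) cum 120
  x=3 (Denby, w=110) cum 230  ← median
  x=6 (Ashton, w=150) cum 380
  x=8 (Brookfield, w=45) cum 425
⇒ x* = 3
y-coordinate, sorted with cumulative weight:
  y=4 (Brookfield, w=45) cum 45
  y=11 (Ashton, w=150) cum 195
  y=11 (Denby, w=110) cum 305  ← median
  y=15 (Calder, w=120) cum 425
⇒ y* = 11

(3, 11)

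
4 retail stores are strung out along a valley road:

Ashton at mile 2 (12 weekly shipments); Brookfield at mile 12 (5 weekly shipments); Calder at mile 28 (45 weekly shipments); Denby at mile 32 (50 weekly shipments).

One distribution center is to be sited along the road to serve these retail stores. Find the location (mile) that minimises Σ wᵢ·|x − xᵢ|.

x = 28

For a sum of weighted absolute distances on a line, the optimum is the weighted median (not the mean). Total weight W = 112; half-weight = 56.
Sort by position and accumulate weight:
  mile 2 (Ashton, w=12) → cum 12
  mile 12 (Brookfield, w=5) → cum 17
  mile 28 (Calder, w=45) → cum 62  ≥ 56 → median here
  mile 32 (Denby, w=50) → cum 112
Optimal location: mile 28.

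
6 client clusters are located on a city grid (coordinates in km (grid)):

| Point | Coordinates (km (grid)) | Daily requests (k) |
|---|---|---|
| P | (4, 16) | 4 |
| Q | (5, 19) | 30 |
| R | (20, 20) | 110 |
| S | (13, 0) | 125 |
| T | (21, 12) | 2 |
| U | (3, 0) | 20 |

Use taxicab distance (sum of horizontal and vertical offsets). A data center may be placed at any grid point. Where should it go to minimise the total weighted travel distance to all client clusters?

Manhattan distance separates: Σwᵢ(|x−xᵢ|+|y−yᵢ|) = Σwᵢ|x−xᵢ| + Σwᵢ|y−yᵢ|, so x and y are optimised independently as 1-D weighted medians.
Total weight W = 291; half = 145.5.
x-coordinate, sorted with cumulative weight:
  x=3 (U, w=20) cum 20
  x=4 (P, w=4) cum 24
  x=5 (Q, w=30) cum 54
  x=13 (S, w=125) cum 179  ← median
  x=20 (R, w=110) cum 289
  x=21 (T, w=2) cum 291
⇒ x* = 13
y-coordinate, sorted with cumulative weight:
  y=0 (S, w=125) cum 125
  y=0 (U, w=20) cum 145
  y=12 (T, w=2) cum 147  ← median
  y=16 (P, w=4) cum 151
  y=19 (Q, w=30) cum 181
  y=20 (R, w=110) cum 291
⇒ y* = 12

(13, 12)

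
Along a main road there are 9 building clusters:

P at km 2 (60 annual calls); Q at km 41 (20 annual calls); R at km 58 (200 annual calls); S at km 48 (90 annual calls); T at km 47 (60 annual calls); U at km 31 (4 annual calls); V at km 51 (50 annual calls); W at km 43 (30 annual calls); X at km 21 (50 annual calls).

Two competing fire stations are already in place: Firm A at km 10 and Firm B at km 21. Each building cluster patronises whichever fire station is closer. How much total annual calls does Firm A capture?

60

The indifferent point is the midpoint (10+21)/2 = 15.5; building clusters left of it (closer to Firm A at 10) go to Firm A, those right go to Firm B.
  P at 2 (w=60) → Firm A
  X at 21 (w=50) → Firm B
  U at 31 (w=4) → Firm B
  Q at 41 (w=20) → Firm B
  W at 43 (w=30) → Firm B
  T at 47 (w=60) → Firm B
  S at 48 (w=90) → Firm B
  V at 51 (w=50) → Firm B
  R at 58 (w=200) → Firm B
Firm A captures 60; Firm B captures 504.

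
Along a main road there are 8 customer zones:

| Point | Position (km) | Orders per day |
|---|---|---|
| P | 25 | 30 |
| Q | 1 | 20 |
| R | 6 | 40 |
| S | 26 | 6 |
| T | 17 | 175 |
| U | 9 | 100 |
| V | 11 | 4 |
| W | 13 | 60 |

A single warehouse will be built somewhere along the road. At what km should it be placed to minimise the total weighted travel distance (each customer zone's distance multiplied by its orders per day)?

x = 13

For a sum of weighted absolute distances on a line, the optimum is the weighted median (not the mean). Total weight W = 435; half-weight = 217.5.
Sort by position and accumulate weight:
  km 1 (Q, w=20) → cum 20
  km 6 (R, w=40) → cum 60
  km 9 (U, w=100) → cum 160
  km 11 (V, w=4) → cum 164
  km 13 (W, w=60) → cum 224  ≥ 217.5 → median here
  km 17 (T, w=175) → cum 399
  km 25 (P, w=30) → cum 429
  km 26 (S, w=6) → cum 435
Optimal location: km 13.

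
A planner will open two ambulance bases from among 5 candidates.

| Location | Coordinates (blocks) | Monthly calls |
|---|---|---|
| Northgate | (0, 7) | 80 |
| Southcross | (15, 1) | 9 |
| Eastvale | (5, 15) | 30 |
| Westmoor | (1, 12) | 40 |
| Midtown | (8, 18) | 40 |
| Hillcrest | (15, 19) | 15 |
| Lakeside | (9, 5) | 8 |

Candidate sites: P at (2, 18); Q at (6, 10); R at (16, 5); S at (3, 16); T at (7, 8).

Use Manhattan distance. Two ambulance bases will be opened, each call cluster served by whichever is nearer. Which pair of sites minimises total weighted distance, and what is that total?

{S, T}, total 1650

Evaluate every pair (each demand assigned to the nearer of the two):
  {S, T}: total = 1650
  {P, T}: total = 1725
  {Q, S}: total = 1781
  {P, Q}: total = 1856
  {R, S}: total = 1896
  {Q, R}: total = 1906
  {Q, T}: total = 1945
  {P, R}: total = 2051
  {R, T}: total = 2060
  {P, S}: total = 2119
Best pair: {S, T} with total 1650.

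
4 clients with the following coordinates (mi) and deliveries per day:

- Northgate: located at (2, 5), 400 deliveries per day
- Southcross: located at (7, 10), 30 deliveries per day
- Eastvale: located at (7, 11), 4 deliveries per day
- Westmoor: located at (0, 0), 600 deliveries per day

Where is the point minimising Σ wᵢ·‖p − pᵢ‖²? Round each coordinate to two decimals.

The minimiser of Σwᵢ‖p−pᵢ‖² is the weighted centroid p* = (Σwᵢpᵢ)/(Σwᵢ).
Σwᵢ = 1034.
Σwᵢxᵢ = 400·2 + 30·7 + 4·7 + 600·0 = 1038.
Σwᵢyᵢ = 400·5 + 30·10 + 4·11 + 600·0 = 2344.
x* = 1038/1034 = 1.00, y* = 2344/1034 = 2.27.

(1.00, 2.27)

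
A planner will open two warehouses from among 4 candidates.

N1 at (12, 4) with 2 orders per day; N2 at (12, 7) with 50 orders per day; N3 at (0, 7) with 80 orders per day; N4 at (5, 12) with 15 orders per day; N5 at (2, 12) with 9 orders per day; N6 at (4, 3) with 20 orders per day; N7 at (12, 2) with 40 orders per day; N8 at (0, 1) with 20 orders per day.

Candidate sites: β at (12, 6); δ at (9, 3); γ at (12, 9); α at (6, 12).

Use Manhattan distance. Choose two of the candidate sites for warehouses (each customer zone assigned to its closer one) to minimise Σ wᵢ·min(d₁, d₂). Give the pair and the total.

Evaluate every pair (each demand assigned to the nearer of the two):
  {β, α}: total = 1705
  {δ, α}: total = 1769
  {γ, α}: total = 1881
  {δ, γ}: total = 1895
  {β, δ}: total = 1913
  {β, γ}: total = 2081
Best pair: {β, α} with total 1705.

{β, α}, total 1705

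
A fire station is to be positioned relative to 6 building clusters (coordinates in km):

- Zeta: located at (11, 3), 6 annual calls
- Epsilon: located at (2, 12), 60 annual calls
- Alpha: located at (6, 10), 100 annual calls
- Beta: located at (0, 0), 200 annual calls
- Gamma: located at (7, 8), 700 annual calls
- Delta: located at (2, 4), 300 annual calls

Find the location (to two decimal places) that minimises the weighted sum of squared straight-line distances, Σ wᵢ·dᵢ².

(4.60, 6.25)

The minimiser of Σwᵢ‖p−pᵢ‖² is the weighted centroid p* = (Σwᵢpᵢ)/(Σwᵢ).
Σwᵢ = 1366.
Σwᵢxᵢ = 6·11 + 60·2 + 100·6 + 200·0 + 700·7 + 300·2 = 6286.
Σwᵢyᵢ = 6·3 + 60·12 + 100·10 + 200·0 + 700·8 + 300·4 = 8538.
x* = 6286/1366 = 4.60, y* = 8538/1366 = 6.25.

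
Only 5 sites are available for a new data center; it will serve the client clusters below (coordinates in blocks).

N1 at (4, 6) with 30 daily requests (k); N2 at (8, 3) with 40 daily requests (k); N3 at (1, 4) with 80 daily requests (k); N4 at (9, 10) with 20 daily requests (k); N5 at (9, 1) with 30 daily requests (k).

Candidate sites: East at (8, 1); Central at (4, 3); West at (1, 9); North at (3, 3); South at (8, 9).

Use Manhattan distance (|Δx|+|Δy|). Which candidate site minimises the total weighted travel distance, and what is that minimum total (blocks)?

Central, total 1020 blocks

Total weighted distance at each candidate:
  East (8, 1): total = 1380
  Central (4, 3): total = 1020
  West (1, 9): total = 1760
  North (3, 3): total = 1060
  South (8, 9): total = 1720
Minimum is at Central with total 1020 blocks.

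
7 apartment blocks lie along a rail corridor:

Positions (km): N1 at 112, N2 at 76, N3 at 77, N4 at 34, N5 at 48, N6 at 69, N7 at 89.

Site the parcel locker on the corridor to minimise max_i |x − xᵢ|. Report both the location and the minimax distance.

location 73, max distance 39

The 1-center on a line is the midpoint of the two extreme points: leftmost at 34, rightmost at 112.
Optimal location = (34 + 112)/2 = 73; maximum distance = (112 − 34)/2 = 39.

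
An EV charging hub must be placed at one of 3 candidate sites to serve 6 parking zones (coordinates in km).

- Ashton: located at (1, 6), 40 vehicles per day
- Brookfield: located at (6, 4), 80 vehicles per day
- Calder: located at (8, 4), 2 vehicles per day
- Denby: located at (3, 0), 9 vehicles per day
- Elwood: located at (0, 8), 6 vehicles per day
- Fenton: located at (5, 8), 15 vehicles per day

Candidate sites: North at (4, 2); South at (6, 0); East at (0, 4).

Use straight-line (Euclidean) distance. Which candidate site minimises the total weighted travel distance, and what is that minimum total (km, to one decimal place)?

North, total 589.9 km

Total weighted distance at each candidate:
  North (4, 2): total = 589.9
  South (6, 0): total = 849.3
  East (0, 4): total = 750.5
Minimum is at North with total 589.9 km.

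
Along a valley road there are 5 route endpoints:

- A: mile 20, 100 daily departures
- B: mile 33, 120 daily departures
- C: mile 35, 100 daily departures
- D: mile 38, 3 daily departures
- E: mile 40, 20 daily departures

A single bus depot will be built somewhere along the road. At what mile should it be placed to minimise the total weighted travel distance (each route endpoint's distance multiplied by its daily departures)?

x = 33

For a sum of weighted absolute distances on a line, the optimum is the weighted median (not the mean). Total weight W = 343; half-weight = 171.5.
Sort by position and accumulate weight:
  mile 20 (A, w=100) → cum 100
  mile 33 (B, w=120) → cum 220  ≥ 171.5 → median here
  mile 35 (C, w=100) → cum 320
  mile 38 (D, w=3) → cum 323
  mile 40 (E, w=20) → cum 343
Optimal location: mile 33.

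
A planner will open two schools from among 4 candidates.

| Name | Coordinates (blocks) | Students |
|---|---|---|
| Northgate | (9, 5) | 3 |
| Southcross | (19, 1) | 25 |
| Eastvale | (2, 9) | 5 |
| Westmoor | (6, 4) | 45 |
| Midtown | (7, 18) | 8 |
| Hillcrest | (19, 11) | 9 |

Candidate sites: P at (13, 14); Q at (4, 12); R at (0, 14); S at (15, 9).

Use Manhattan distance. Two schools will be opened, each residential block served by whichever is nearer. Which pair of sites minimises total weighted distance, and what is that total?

{Q, S}, total 931

Evaluate every pair (each demand assigned to the nearer of the two):
  {Q, S}: total = 931
  {R, S}: total = 1137
  {P, Q}: total = 1139
  {P, S}: total = 1159
  {Q, R}: total = 1377
  {P, R}: total = 1430
Best pair: {Q, S} with total 931.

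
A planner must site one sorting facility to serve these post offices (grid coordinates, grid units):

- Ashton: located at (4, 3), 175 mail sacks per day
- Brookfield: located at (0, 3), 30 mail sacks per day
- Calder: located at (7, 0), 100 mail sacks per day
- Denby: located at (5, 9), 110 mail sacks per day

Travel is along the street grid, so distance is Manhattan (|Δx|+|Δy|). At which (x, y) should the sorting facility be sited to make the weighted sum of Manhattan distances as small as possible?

Manhattan distance separates: Σwᵢ(|x−xᵢ|+|y−yᵢ|) = Σwᵢ|x−xᵢ| + Σwᵢ|y−yᵢ|, so x and y are optimised independently as 1-D weighted medians.
Total weight W = 415; half = 207.5.
x-coordinate, sorted with cumulative weight:
  x=0 (Brookfield, w=30) cum 30
  x=4 (Ashton, w=175) cum 205
  x=5 (Denby, w=110) cum 315  ← median
  x=7 (Calder, w=100) cum 415
⇒ x* = 5
y-coordinate, sorted with cumulative weight:
  y=0 (Calder, w=100) cum 100
  y=3 (Ashton, w=175) cum 275  ← median
  y=3 (Brookfield, w=30) cum 305
  y=9 (Denby, w=110) cum 415
⇒ y* = 3

(5, 3)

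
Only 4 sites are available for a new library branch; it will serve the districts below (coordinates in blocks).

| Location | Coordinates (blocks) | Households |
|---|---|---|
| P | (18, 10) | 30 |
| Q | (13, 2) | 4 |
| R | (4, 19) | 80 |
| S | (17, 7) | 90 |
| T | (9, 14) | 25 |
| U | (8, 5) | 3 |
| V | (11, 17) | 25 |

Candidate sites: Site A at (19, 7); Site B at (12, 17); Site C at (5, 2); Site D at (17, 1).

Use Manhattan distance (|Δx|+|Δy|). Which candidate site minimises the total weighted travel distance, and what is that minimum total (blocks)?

Site B, total 2827 blocks

Total weighted distance at each candidate:
  Site A (19, 7): total = 3418
  Site B (12, 17): total = 2827
  Site C (5, 2): total = 4575
  Site D (17, 1): total = 4454
Minimum is at Site B with total 2827 blocks.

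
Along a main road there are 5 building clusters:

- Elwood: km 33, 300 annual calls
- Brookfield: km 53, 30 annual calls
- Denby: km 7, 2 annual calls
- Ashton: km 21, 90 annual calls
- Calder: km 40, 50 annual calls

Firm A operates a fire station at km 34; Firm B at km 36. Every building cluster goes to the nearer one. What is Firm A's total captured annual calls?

392

The indifferent point is the midpoint (34+36)/2 = 35; building clusters left of it (closer to Firm A at 34) go to Firm A, those right go to Firm B.
  Denby at 7 (w=2) → Firm A
  Ashton at 21 (w=90) → Firm A
  Elwood at 33 (w=300) → Firm A
  Calder at 40 (w=50) → Firm B
  Brookfield at 53 (w=30) → Firm B
Firm A captures 392; Firm B captures 80.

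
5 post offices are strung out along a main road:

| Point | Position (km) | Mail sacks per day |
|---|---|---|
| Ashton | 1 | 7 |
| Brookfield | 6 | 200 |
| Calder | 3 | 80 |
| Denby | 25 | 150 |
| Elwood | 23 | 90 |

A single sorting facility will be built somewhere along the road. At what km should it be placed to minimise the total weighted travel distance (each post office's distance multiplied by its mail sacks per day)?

For a sum of weighted absolute distances on a line, the optimum is the weighted median (not the mean). Total weight W = 527; half-weight = 263.5.
Sort by position and accumulate weight:
  km 1 (Ashton, w=7) → cum 7
  km 3 (Calder, w=80) → cum 87
  km 6 (Brookfield, w=200) → cum 287  ≥ 263.5 → median here
  km 23 (Elwood, w=90) → cum 377
  km 25 (Denby, w=150) → cum 527
Optimal location: km 6.

x = 6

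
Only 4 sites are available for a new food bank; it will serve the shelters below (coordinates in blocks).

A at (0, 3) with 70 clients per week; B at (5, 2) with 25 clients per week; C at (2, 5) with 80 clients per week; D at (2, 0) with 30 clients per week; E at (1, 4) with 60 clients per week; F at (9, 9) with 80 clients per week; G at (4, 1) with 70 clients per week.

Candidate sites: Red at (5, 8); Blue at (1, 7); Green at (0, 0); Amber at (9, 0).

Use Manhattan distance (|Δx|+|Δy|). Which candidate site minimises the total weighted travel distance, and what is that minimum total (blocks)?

Blue, total 2665 blocks

Total weighted distance at each candidate:
  Red (5, 8): total = 3100
  Blue (1, 7): total = 2665
  Green (0, 0): total = 3095
  Amber (9, 0): total = 4020
Minimum is at Blue with total 2665 blocks.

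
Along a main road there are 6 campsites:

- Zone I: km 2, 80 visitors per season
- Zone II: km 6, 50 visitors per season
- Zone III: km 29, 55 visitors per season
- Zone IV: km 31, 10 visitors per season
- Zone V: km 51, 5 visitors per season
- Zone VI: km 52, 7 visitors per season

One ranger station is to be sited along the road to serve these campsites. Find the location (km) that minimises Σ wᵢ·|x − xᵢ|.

x = 6

For a sum of weighted absolute distances on a line, the optimum is the weighted median (not the mean). Total weight W = 207; half-weight = 103.5.
Sort by position and accumulate weight:
  km 2 (Zone I, w=80) → cum 80
  km 6 (Zone II, w=50) → cum 130  ≥ 103.5 → median here
  km 29 (Zone III, w=55) → cum 185
  km 31 (Zone IV, w=10) → cum 195
  km 51 (Zone V, w=5) → cum 200
  km 52 (Zone VI, w=7) → cum 207
Optimal location: km 6.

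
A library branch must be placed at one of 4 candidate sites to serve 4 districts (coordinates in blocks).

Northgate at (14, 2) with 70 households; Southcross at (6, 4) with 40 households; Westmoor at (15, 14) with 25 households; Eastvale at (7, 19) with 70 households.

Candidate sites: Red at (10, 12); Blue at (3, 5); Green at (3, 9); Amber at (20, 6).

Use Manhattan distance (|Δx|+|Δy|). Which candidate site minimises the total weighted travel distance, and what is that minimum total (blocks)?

Red, total 2335 blocks

Total weighted distance at each candidate:
  Red (10, 12): total = 2335
  Blue (3, 5): total = 2925
  Green (3, 9): total = 2985
  Amber (20, 6): total = 3485
Minimum is at Red with total 2335 blocks.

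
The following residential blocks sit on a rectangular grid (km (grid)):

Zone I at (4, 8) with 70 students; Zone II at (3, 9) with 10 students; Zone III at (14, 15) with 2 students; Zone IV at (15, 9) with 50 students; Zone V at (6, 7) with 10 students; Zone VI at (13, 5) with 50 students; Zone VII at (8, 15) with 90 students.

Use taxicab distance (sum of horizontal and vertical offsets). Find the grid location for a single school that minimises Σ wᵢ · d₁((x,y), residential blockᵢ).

(8, 9)

Manhattan distance separates: Σwᵢ(|x−xᵢ|+|y−yᵢ|) = Σwᵢ|x−xᵢ| + Σwᵢ|y−yᵢ|, so x and y are optimised independently as 1-D weighted medians.
Total weight W = 282; half = 141.
x-coordinate, sorted with cumulative weight:
  x=3 (Zone II, w=10) cum 10
  x=4 (Zone I, w=70) cum 80
  x=6 (Zone V, w=10) cum 90
  x=8 (Zone VII, w=90) cum 180  ← median
  x=13 (Zone VI, w=50) cum 230
  x=14 (Zone III, w=2) cum 232
  x=15 (Zone IV, w=50) cum 282
⇒ x* = 8
y-coordinate, sorted with cumulative weight:
  y=5 (Zone VI, w=50) cum 50
  y=7 (Zone V, w=10) cum 60
  y=8 (Zone I, w=70) cum 130
  y=9 (Zone II, w=10) cum 140
  y=9 (Zone IV, w=50) cum 190  ← median
  y=15 (Zone III, w=2) cum 192
  y=15 (Zone VII, w=90) cum 282
⇒ y* = 9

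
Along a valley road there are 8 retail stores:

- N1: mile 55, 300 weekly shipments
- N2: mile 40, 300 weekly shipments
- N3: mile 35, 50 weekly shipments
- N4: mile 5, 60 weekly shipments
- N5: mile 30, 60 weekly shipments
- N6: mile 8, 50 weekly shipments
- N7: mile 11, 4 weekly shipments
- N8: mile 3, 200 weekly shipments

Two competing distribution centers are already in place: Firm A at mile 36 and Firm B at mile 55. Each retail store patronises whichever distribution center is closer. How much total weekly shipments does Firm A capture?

724

The indifferent point is the midpoint (36+55)/2 = 45.5; retail stores left of it (closer to Firm A at 36) go to Firm A, those right go to Firm B.
  N8 at 3 (w=200) → Firm A
  N4 at 5 (w=60) → Firm A
  N6 at 8 (w=50) → Firm A
  N7 at 11 (w=4) → Firm A
  N5 at 30 (w=60) → Firm A
  N3 at 35 (w=50) → Firm A
  N2 at 40 (w=300) → Firm A
  N1 at 55 (w=300) → Firm B
Firm A captures 724; Firm B captures 300.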